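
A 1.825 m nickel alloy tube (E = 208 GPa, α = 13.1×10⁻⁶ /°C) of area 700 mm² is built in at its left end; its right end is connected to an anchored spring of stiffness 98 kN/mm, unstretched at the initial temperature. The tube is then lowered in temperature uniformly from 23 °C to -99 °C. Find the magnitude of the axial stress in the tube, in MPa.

σ ≈ 183 MPa (tensile)

Free thermal contraction: δ_free = αΔT L = 13.1×10⁻⁶ × 122 × 1825 = 2.917 mm.
With a force P in the spring, the elastic change of the tube is PL/(AE) and that of the spring is P/k; compatibility requires their sum to equal δ_free.
So P = δ_free / [L/(AE) + 1/k] = 2.917 / [ 1825/(700×208×10³) + 1/(98×10³) ].
P = 2.917 / 2.274×10⁻⁵ = 128300 N.
σ = P/A = 128300/700 = 183.2 MPa.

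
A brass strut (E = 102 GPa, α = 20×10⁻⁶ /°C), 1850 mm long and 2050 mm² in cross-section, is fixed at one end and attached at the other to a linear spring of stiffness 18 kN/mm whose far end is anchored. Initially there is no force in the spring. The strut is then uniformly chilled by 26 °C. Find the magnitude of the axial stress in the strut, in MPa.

If the spring were absent the strut would shorten by αΔT L = 20×10⁻⁶ × 26 × 1850 = 0.962 mm.
Let P be the tensile force in the spring. The strut extends elastically by PL/(AE) and the spring stretches by P/k; together these equal δ_free.
P [ L/(AE) + 1/k ] = δ_free → P [ 1850/(2050×102×10³) + 1/(18×10³) ] = 0.962.
P = 0.962 / 6.44×10⁻⁵ = 14940 N.
σ = P/A = 14940/2050 = 7.286 MPa.

σ ≈ 7.29 MPa (tensile)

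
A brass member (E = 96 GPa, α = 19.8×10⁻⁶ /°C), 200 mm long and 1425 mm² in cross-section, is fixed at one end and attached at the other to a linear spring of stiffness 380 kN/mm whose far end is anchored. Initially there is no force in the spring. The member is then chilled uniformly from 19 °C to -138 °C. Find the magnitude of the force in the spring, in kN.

P ≈ 152 kN

If the spring were absent the member would shorten by αΔT L = 19.8×10⁻⁶ × 157 × 200 = 0.6217 mm.
With a force P in the spring, the elastic change of the member is PL/(AE) and that of the spring is P/k; compatibility requires their sum to equal δ_free.
P [ L/(AE) + 1/k ] = δ_free → P [ 200/(1425×96×10³) + 1/(380×10³) ] = 0.6217.
P = 0.6217 / 4.094×10⁻⁶ = 151900 N.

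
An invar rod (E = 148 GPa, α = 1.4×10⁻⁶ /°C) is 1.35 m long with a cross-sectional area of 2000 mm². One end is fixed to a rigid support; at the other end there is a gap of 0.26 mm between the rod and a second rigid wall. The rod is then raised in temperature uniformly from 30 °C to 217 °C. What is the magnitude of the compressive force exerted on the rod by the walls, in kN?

If the wall were absent the rod would grow by αΔT L = 1.4×10⁻⁶ × 187 × 1350 = 0.3534 mm.
After closing the 0.26 mm clearance, 0.3534 − 0.26 = 0.09343 mm of expansion remains to be suppressed by the wall.
Compatibility: PL/(AE) = 0.09343 mm, so σ = P/A = E × (0.09343/1350) = 10.24 MPa.
P = σA = 10.24 × 2000 = 20.49 kN.

P ≈ 20.5 kN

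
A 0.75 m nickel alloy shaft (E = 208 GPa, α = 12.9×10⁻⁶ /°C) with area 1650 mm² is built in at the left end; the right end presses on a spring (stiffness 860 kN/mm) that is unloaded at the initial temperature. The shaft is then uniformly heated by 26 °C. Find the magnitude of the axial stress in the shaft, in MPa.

Free thermal expansion: δ_free = αΔT L = 12.9×10⁻⁶ × 26 × 750 = 0.2515 mm.
With a force P in the spring, the elastic change of the shaft is PL/(AE) and that of the spring is P/k; compatibility requires their sum to equal δ_free.
So P = δ_free / [L/(AE) + 1/k] = 0.2515 / [ 750/(1650×208×10³) + 1/(860×10³) ].
P = 0.2515 / 3.348×10⁻⁶ = 75130 N.
σ = P/A = 75130/1650 = 45.53 MPa.

σ ≈ 45.5 MPa (compressive)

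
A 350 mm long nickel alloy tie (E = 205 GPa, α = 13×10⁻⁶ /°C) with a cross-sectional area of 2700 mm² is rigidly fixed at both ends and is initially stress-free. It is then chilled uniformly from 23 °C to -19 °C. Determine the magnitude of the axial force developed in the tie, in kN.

The ends cannot move, so σ = EαΔT = 205×10³ × 13×10⁻⁶ × 42 = 111.9 MPa.
P = AEαΔT = 2700 × 205×10³ × 13×10⁻⁶ × 42 = 302.2 kN (tensile).

P ≈ 302 kN (tensile)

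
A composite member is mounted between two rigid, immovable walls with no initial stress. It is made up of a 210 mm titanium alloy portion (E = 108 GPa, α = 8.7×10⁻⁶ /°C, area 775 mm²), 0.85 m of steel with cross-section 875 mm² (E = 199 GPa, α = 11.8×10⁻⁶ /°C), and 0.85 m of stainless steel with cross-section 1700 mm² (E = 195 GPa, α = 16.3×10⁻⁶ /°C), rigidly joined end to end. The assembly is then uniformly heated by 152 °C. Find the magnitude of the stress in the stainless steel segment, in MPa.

If the supports were absent, the total length change would be Σ αᵢΔT Lᵢ = 8.7×10⁻⁶×152×210 + 11.8×10⁻⁶×152×850 + 16.3×10⁻⁶×152×850 = 3.908 mm.
The rigid supports impose zero overall length change; the single axial force P common to all segments must satisfy P Σ Lᵢ/(AᵢEᵢ) = δ_free.
The series flexibility is Σ Lᵢ/(AᵢEᵢ) = 210/(775×108×10³) + 850/(875×199×10³) + 850/(1700×195×10³) = 9.955×10⁻⁶ mm/N.
So P = 3.908 / 9.955×10⁻⁶ = 392.6 kN, compressive.
σ_{stainless steel} = P / A = 392600 / 1700 = 230.9 MPa.

σ ≈ 231 MPa (compressive)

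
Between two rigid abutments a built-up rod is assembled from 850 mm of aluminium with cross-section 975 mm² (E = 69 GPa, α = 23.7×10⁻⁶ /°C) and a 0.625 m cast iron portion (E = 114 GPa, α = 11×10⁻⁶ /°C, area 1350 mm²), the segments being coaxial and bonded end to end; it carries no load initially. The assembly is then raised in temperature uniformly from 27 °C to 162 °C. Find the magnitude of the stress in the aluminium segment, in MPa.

If the supports were absent, the total length change would be Σ αᵢΔT Lᵢ = 23.7×10⁻⁶×135×850 + 11×10⁻⁶×135×625 = 3.648 mm.
The walls prevent any net length change, so an axial force P (same in every segment) develops. Compatibility: P · Σ Lᵢ/(AᵢEᵢ) = δ_free.
Σ Lᵢ/(AᵢEᵢ) = 850/(975×69×10³) + 625/(1350×114×10³) = 1.67×10⁻⁵ mm/N.
Hence P = δ_free / Σ(L/AE) = 3.648/1.67×10⁻⁵ = 218.5 kN (compressive).
σ_{aluminium} = P / A = 218500 / 975 = 224.1 MPa.

σ ≈ 224 MPa (compressive)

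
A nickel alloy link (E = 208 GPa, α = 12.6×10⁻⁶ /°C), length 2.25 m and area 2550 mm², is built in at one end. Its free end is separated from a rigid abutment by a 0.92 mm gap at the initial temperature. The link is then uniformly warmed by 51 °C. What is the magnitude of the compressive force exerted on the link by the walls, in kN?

Unrestrained expansion: δ_free = αΔT L = 12.6×10⁻⁶ × 51 × 2250 = 1.446 mm.
The gap closes (δ_free > 0.92 mm) and the wall then resists a further 1.446 − 0.92 = 0.5259 mm of expansion.
That suppressed elongation corresponds to σ = E·Δ/L = 208×10³ × 0.5259/2250 = 48.61 MPa.
P = σA = 48.61 × 2550 = 124 kN.

P ≈ 124 kN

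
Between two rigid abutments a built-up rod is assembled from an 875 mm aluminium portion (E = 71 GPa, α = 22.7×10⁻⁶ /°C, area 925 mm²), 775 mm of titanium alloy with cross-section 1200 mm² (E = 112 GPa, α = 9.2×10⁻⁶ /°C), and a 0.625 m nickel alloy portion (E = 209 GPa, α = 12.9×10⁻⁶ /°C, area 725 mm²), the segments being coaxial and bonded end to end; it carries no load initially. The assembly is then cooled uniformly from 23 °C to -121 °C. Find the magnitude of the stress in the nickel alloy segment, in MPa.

σ ≈ 300 MPa (tensile)

Free thermal contraction of the whole bar: Σ αᵢΔT Lᵢ = 22.7×10⁻⁶×144×875 + 9.2×10⁻⁶×144×775 + 12.9×10⁻⁶×144×625 = 5.048 mm.
The walls prevent any net length change, so an axial force P (same in every segment) develops. Compatibility: P · Σ Lᵢ/(AᵢEᵢ) = δ_free.
The series flexibility is Σ Lᵢ/(AᵢEᵢ) = 875/(925×71×10³) + 775/(1200×112×10³) + 625/(725×209×10³) = 2.321×10⁻⁵ mm/N.
Hence P = δ_free / Σ(L/AE) = 5.048/2.321×10⁻⁵ = 217.4 kN (tensile).
σ_{nickel alloy} = P / A = 217400 / 725 = 299.9 MPa.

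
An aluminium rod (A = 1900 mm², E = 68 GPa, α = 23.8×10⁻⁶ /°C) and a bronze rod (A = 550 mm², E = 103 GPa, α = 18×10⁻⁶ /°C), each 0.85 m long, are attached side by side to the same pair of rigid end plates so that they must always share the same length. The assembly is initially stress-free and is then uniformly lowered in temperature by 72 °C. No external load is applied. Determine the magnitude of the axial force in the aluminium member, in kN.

P ≈ 16.4 kN (tensile in the aluminium)

The aluminium has the larger α, so on cooling it would change length more than the bronze if both were free. The rigid plates force a common final length, so the aluminium is put into tension and the bronze into compression, with equal and opposite forces P (no external load).
Setting the final lengths equal and cancelling L: (α₁ − α₂)ΔT = P/(A₁E₁) + P/(A₂E₂).
|α₁ − α₂|·ΔT = 5.8×10⁻⁶ × 72 = 0.0004176.
1/(A₁E₁) + 1/(A₂E₂) = 1/(1900×68×10³) + 1/(550×103×10³) = 2.539×10⁻⁸ N⁻¹.
P = 0.0004176 / 2.539×10⁻⁸ = 16450 N = 16.45 kN.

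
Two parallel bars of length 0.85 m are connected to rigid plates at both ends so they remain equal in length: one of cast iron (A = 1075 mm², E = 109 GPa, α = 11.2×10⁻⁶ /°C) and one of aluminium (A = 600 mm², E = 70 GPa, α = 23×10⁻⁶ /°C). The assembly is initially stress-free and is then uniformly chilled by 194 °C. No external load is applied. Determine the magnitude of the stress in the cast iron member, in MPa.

The aluminium has the larger α, so on cooling it would change length more than the cast iron if both were free. The rigid plates force a common final length, so the aluminium is put into tension and the cast iron into compression, with equal and opposite forces P (no external load).
Setting the final lengths equal and cancelling L: (α₁ − α₂)ΔT = P/(A₁E₁) + P/(A₂E₂).
|α₁ − α₂|·ΔT = 11.8×10⁻⁶ × 194 = 0.002289.
1/(A₁E₁) + 1/(A₂E₂) = 1/(1075×109×10³) + 1/(600×70×10³) = 3.234×10⁻⁸ N⁻¹.
P = 0.002289 / 3.234×10⁻⁸ = 70780 N = 70.78 kN.
σ_{cast iron} = P/A₁ = 70780/1075 = 65.84 MPa, compressive.

σ ≈ 65.8 MPa (compressive)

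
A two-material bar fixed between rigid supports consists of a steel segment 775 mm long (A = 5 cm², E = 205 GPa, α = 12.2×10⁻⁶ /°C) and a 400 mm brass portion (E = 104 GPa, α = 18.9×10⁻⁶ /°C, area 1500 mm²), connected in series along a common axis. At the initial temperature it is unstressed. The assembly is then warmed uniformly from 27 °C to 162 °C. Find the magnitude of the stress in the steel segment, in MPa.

σ ≈ 454 MPa (compressive)

Free thermal expansion of the whole bar: Σ αᵢΔT Lᵢ = 12.2×10⁻⁶×135×775 + 18.9×10⁻⁶×135×400 = 2.297 mm.
The walls prevent any net length change, so an axial force P (same in every segment) develops. Compatibility: P · Σ Lᵢ/(AᵢEᵢ) = δ_free.
The series flexibility is Σ Lᵢ/(AᵢEᵢ) = 775/(500×205×10³) + 400/(1500×104×10³) = 1.013×10⁻⁵ mm/N.
So P = 2.297 / 1.013×10⁻⁵ = 226.9 kN, compressive.
σ_{steel} = P / A = 226900 / 500 = 453.7 MPa.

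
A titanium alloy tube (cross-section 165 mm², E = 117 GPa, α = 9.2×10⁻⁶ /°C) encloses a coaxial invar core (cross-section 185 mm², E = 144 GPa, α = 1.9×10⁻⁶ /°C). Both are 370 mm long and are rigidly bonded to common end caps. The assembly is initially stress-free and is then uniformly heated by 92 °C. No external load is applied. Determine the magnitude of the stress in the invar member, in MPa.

σ ≈ 40.6 MPa (tensile)

Equilibrium of a rigid end plate with no external load gives equal and opposite internal forces ±P in the two members. Since α_{titanium alloy} > α_{invar}, heating drives the titanium alloy into compression and the invar into tension.
Compatibility of the two members (thermal + elastic change equal): (α₁ − α₂)ΔT = P·[1/(A₁E₁) + 1/(A₂E₂)].
|α₁ − α₂|·ΔT = 7.3×10⁻⁶ × 92 = 0.0006716.
1/(A₁E₁) + 1/(A₂E₂) = 1/(165×117×10³) + 1/(185×144×10³) = 8.934×10⁻⁸ N⁻¹.
So P = 0.0006716 / 8.934×10⁻⁸ = 7.518 kN.
σ_{invar} = P/A₂ = 7518/185 = 40.64 MPa, tensile.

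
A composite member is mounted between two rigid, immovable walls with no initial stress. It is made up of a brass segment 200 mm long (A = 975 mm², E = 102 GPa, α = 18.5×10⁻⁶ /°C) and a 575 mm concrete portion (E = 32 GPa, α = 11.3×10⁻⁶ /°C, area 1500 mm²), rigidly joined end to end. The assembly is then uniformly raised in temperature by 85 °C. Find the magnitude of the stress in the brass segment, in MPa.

Free thermal expansion of the whole bar: Σ αᵢΔT Lᵢ = 18.5×10⁻⁶×85×200 + 11.3×10⁻⁶×85×575 = 0.8668 mm.
The walls prevent any net length change, so an axial force P (same in every segment) develops. Compatibility: P · Σ Lᵢ/(AᵢEᵢ) = δ_free.
Σ Lᵢ/(AᵢEᵢ) = 200/(975×102×10³) + 575/(1500×32×10³) = 1.399×10⁻⁵ mm/N.
So P = 0.8668 / 1.399×10⁻⁵ = 61.96 kN, compressive.
σ_{brass} = P / A = 61960 / 975 = 63.55 MPa.

σ ≈ 63.5 MPa (compressive)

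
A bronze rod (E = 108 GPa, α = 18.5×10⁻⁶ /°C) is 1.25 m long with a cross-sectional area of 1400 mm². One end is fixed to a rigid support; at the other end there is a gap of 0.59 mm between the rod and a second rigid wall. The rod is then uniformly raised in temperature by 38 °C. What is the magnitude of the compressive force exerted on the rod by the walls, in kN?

Unrestrained expansion: δ_free = αΔT L = 18.5×10⁻⁶ × 38 × 1250 = 0.8787 mm.
The gap closes (δ_free > 0.59 mm) and the wall then resists a further 0.8787 − 0.59 = 0.2887 mm of expansion.
Compatibility: PL/(AE) = 0.2887 mm, so σ = P/A = E × (0.2887/1250) = 24.95 MPa.
Force on the wall = σA = 24.95 × 1400 mm² = 34.93 kN.

P ≈ 34.9 kN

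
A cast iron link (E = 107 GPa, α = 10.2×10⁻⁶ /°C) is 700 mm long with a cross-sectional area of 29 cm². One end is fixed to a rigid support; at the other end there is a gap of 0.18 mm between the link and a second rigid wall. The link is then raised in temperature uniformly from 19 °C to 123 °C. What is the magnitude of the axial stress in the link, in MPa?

Free thermal elongation = αΔT L = 10.2×10⁻⁶ × 104 × 700 = 0.7426 mm.
The gap closes (δ_free > 0.18 mm) and the wall then resists a further 0.7426 − 0.18 = 0.5626 mm of expansion.
That suppressed elongation corresponds to σ = E·Δ/L = 107×10³ × 0.5626/700 = 85.99 MPa.

σ ≈ 86 MPa (compressive)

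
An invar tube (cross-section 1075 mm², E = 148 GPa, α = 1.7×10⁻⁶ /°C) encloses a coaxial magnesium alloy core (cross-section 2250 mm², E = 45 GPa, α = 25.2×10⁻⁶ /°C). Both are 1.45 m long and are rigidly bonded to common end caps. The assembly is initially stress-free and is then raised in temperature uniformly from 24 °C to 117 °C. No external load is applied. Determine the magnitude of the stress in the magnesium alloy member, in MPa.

Both members must finish at the same length. With the larger α, the magnesium alloy tends to over-expand; the plates restrain it, putting the magnesium alloy in compression and the invar in tension. With no external load the two internal forces are equal and opposite, magnitude P.
Compatibility of the two members (thermal + elastic change equal): (α₁ − α₂)ΔT = P·[1/(A₁E₁) + 1/(A₂E₂)].
|α₁ − α₂|·ΔT = 23.5×10⁻⁶ × 93 = 0.002185.
1/(A₁E₁) + 1/(A₂E₂) = 1/(1075×148×10³) + 1/(2250×45×10³) = 1.616×10⁻⁸ N⁻¹.
So P = 0.002185 / 1.616×10⁻⁸ = 135.2 kN.
σ_{magnesium alloy} = P/A₂ = 135200/2250 = 60.1 MPa, compressive.

σ ≈ 60.1 MPa (compressive)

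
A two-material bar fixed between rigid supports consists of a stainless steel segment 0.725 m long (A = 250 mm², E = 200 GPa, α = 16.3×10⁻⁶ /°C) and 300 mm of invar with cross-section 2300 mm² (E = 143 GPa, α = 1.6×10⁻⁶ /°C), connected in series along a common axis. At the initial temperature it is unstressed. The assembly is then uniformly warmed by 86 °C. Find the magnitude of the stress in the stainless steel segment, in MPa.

σ ≈ 274 MPa (compressive)

If the supports were absent, the total length change would be Σ αᵢΔT Lᵢ = 16.3×10⁻⁶×86×725 + 1.6×10⁻⁶×86×300 = 1.058 mm.
The walls prevent any net length change, so an axial force P (same in every segment) develops. Compatibility: P · Σ Lᵢ/(AᵢEᵢ) = δ_free.
Σ Lᵢ/(AᵢEᵢ) = 725/(250×200×10³) + 300/(2300×143×10³) = 1.541×10⁻⁵ mm/N.
So P = 1.058 / 1.541×10⁻⁵ = 68.62 kN, compressive.
σ_{stainless steel} = P / A = 68620 / 250 = 274.5 MPa.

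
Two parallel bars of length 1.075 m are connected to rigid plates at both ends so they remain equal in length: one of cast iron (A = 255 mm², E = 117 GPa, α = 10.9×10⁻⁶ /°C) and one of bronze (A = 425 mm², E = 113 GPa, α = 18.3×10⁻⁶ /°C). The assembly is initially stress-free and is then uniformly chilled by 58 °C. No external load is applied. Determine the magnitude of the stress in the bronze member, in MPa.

σ ≈ 18.6 MPa (tensile)

Both members must finish at the same length. With the larger α, the bronze tends to over-contract; the plates restrain it, putting the bronze in tension and the cast iron in compression. With no external load the two internal forces are equal and opposite, magnitude P.
Equating the net (thermal + elastic) strains gives |α₁ − α₂|·ΔT = P·[1/(A₁E₁) + 1/(A₂E₂)].
|α₁ − α₂|·ΔT = 7.4×10⁻⁶ × 58 = 0.0004292.
1/(A₁E₁) + 1/(A₂E₂) = 1/(255×117×10³) + 1/(425×113×10³) = 5.434×10⁻⁸ N⁻¹.
So P = 0.0004292 / 5.434×10⁻⁸ = 7.898 kN.
σ_{bronze} = P/A₂ = 7898/425 = 18.58 MPa, tensile.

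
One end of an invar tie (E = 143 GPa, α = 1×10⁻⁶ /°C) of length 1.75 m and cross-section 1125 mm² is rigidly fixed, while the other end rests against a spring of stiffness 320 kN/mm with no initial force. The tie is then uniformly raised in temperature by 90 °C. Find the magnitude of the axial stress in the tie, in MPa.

σ ≈ 10 MPa (compressive)

Free thermal expansion: δ_free = αΔT L = 1×10⁻⁶ × 90 × 1750 = 0.1575 mm.
With a force P in the spring, the elastic change of the tie is PL/(AE) and that of the spring is P/k; compatibility requires their sum to equal δ_free.
P [ L/(AE) + 1/k ] = δ_free → P [ 1750/(1125×143×10³) + 1/(320×10³) ] = 0.1575.
P = 0.1575 / 1.4×10⁻⁵ = 11250 N.
σ = P/A = 11250/1125 = 9.998 MPa.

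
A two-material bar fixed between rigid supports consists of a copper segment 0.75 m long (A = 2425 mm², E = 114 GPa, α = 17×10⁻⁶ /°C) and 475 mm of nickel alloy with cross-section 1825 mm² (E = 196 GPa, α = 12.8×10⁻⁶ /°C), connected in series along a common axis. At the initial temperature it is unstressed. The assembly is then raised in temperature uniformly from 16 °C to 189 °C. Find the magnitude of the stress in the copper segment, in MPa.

σ ≈ 332 MPa (compressive)

Free thermal expansion of the whole bar: Σ αᵢΔT Lᵢ = 17×10⁻⁶×173×750 + 12.8×10⁻⁶×173×475 = 3.258 mm.
The rigid supports impose zero overall length change; the single axial force P common to all segments must satisfy P Σ Lᵢ/(AᵢEᵢ) = δ_free.
Σ Lᵢ/(AᵢEᵢ) = 750/(2425×114×10³) + 475/(1825×196×10³) = 4.041×10⁻⁶ mm/N.
Hence P = δ_free / Σ(L/AE) = 3.258/4.041×10⁻⁶ = 806.2 kN (compressive).
σ_{copper} = P / A = 806200 / 2425 = 332.4 MPa.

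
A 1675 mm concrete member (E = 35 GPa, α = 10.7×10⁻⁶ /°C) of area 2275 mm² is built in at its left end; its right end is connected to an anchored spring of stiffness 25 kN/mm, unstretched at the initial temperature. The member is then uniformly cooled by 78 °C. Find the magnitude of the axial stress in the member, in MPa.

The unrestrained thermal change is αΔT L = 10.7×10⁻⁶ × 78 × 1675 = 1.398 mm.
With a force P in the spring, the elastic change of the member is PL/(AE) and that of the spring is P/k; compatibility requires their sum to equal δ_free.
P [ L/(AE) + 1/k ] = δ_free → P [ 1675/(2275×35×10³) + 1/(25×10³) ] = 1.398.
P = 1.398 / 6.104×10⁻⁵ = 22900 N.
σ = P/A = 22900/2275 = 10.07 MPa.

σ ≈ 10.1 MPa (tensile)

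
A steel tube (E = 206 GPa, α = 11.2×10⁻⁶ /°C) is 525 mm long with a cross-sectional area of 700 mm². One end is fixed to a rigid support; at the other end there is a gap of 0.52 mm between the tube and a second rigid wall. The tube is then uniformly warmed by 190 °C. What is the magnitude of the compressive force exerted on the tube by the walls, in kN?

Unrestrained expansion: δ_free = αΔT L = 11.2×10⁻⁶ × 190 × 525 = 1.117 mm.
This exceeds the 0.52 mm gap, so the wall pushes back. The portion of expansion that must be recovered elastically is δ_free − gap = 1.117 − 0.52 = 0.5972 mm.
So σ = E(δ_free − g)/L = 206×10³ × 0.5972/525 = 234.3 MPa.
Force on the wall = σA = 234.3 × 700 mm² = 164 kN.

P ≈ 164 kN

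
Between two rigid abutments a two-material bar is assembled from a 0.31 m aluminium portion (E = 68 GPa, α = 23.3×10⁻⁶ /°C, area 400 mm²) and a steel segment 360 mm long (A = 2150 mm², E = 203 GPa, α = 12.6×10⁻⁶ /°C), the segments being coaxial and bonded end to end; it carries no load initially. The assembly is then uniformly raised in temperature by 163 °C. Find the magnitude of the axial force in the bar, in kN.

Free thermal expansion of the whole bar: Σ αᵢΔT Lᵢ = 23.3×10⁻⁶×163×310 + 12.6×10⁻⁶×163×360 = 1.917 mm.
Since the ends are fixed, an axial force P builds up, equal in every segment, with P · Σ Lᵢ/(AᵢEᵢ) = δ_free.
The series flexibility is Σ Lᵢ/(AᵢEᵢ) = 310/(400×68×10³) + 360/(2150×203×10³) = 1.222×10⁻⁵ mm/N.
So P = 1.917 / 1.222×10⁻⁵ = 156.8 kN, compressive.

P ≈ 157 kN (compressive)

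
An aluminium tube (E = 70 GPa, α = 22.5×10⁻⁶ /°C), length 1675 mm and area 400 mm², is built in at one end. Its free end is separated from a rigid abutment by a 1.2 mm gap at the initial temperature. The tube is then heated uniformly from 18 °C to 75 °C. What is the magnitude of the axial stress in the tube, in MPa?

σ ≈ 39.6 MPa (compressive)

If the wall were absent the tube would grow by αΔT L = 22.5×10⁻⁶ × 57 × 1675 = 2.148 mm.
After closing the 1.2 mm clearance, 2.148 − 1.2 = 0.9482 mm of expansion remains to be suppressed by the wall.
Compatibility: PL/(AE) = 0.9482 mm, so σ = P/A = E × (0.9482/1675) = 39.63 MPa.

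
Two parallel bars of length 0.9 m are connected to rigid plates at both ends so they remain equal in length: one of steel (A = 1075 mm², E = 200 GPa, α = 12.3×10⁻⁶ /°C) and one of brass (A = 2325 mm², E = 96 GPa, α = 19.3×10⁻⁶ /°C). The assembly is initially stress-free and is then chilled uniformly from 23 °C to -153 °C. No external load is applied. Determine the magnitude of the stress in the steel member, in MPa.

Both members must finish at the same length. With the larger α, the brass tends to over-contract; the plates restrain it, putting the brass in tension and the steel in compression. With no external load the two internal forces are equal and opposite, magnitude P.
Equating the net (thermal + elastic) strains gives |α₁ − α₂|·ΔT = P·[1/(A₁E₁) + 1/(A₂E₂)].
|α₁ − α₂|·ΔT = 7×10⁻⁶ × 176 = 0.001232.
1/(A₁E₁) + 1/(A₂E₂) = 1/(1075×200×10³) + 1/(2325×96×10³) = 9.131×10⁻⁹ N⁻¹.
So P = 0.001232 / 9.131×10⁻⁹ = 134.9 kN.
σ_{steel} = P/A₁ = 134900/1075 = 125.5 MPa, compressive.

σ ≈ 126 MPa (compressive)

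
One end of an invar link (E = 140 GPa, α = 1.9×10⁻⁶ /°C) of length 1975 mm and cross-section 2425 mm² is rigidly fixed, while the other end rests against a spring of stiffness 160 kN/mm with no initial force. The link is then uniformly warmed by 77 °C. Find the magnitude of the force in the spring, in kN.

If the spring were absent the link would lengthen by αΔT L = 1.9×10⁻⁶ × 77 × 1975 = 0.2889 mm.
With a force P in the spring, the elastic change of the link is PL/(AE) and that of the spring is P/k; compatibility requires their sum to equal δ_free.
P [ L/(AE) + 1/k ] = δ_free → P [ 1975/(2425×140×10³) + 1/(160×10³) ] = 0.2889.
P = 0.2889 / 1.207×10⁻⁵ = 23940 N.

P ≈ 23.9 kN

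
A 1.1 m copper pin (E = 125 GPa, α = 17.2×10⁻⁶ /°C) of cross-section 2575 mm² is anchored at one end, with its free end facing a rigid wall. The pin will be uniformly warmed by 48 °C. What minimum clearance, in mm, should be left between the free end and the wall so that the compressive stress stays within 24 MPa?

g ≈ 0.697 mm

With no wall the pin would lengthen by αΔT L = 17.2×10⁻⁶ × 48 × 1100 = 0.9082 mm.
A stress of 24 MPa corresponds to the wall pushing the pin back by σL/E = 24×1100/(125×10³) = 0.2112 mm.
So the gap has to take up the difference, g_min = δ_free − σL/E = 0.9082 − 0.2112 = 0.697 mm.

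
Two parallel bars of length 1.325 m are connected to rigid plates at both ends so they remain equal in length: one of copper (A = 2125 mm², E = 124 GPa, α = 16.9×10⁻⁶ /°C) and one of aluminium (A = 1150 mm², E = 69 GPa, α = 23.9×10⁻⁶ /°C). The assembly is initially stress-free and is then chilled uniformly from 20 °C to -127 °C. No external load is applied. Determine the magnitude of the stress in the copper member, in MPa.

σ ≈ 29.5 MPa (compressive)

The aluminium has the larger α, so on cooling it would change length more than the copper if both were free. The rigid plates force a common final length, so the aluminium is put into tension and the copper into compression, with equal and opposite forces P (no external load).
Compatibility of the two members (thermal + elastic change equal): (α₁ − α₂)ΔT = P·[1/(A₁E₁) + 1/(A₂E₂)].
|α₁ − α₂|·ΔT = 7×10⁻⁶ × 147 = 0.001029.
1/(A₁E₁) + 1/(A₂E₂) = 1/(2125×124×10³) + 1/(1150×69×10³) = 1.64×10⁻⁸ N⁻¹.
So P = 0.001029 / 1.64×10⁻⁸ = 62.75 kN.
σ_{copper} = P/A₁ = 62750/2125 = 29.53 MPa, compressive.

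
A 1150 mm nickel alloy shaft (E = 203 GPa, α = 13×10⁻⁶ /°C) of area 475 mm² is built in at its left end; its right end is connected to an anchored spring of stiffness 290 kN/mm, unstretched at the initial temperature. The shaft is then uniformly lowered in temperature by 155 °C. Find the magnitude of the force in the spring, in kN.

P ≈ 151 kN

The unrestrained thermal change is αΔT L = 13×10⁻⁶ × 155 × 1150 = 2.317 mm.
With a force P in the spring, the elastic change of the shaft is PL/(AE) and that of the spring is P/k; compatibility requires their sum to equal δ_free.
P [ L/(AE) + 1/k ] = δ_free → P [ 1150/(475×203×10³) + 1/(290×10³) ] = 2.317.
P = 2.317 / 1.537×10⁻⁵ = 150700 N.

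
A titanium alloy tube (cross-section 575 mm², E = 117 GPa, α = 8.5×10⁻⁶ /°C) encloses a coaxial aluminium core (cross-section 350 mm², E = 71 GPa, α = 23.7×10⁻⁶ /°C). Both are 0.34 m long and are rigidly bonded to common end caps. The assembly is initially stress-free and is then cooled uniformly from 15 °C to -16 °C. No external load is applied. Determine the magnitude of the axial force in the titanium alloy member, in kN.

The aluminium has the larger α, so on cooling it would change length more than the titanium alloy if both were free. The rigid plates force a common final length, so the aluminium is put into tension and the titanium alloy into compression, with equal and opposite forces P (no external load).
Setting the final lengths equal and cancelling L: (α₁ − α₂)ΔT = P/(A₁E₁) + P/(A₂E₂).
|α₁ − α₂|·ΔT = 15.2×10⁻⁶ × 31 = 0.0004712.
1/(A₁E₁) + 1/(A₂E₂) = 1/(575×117×10³) + 1/(350×71×10³) = 5.511×10⁻⁸ N⁻¹.
So P = 0.0004712 / 5.511×10⁻⁸ = 8.551 kN.

P ≈ 8.55 kN (compressive in the titanium alloy)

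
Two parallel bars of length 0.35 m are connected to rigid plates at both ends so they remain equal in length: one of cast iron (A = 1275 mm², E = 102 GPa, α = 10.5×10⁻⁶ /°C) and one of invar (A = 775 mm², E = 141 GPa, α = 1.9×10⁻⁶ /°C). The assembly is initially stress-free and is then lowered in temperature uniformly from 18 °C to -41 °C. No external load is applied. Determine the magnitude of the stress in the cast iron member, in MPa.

Equilibrium of a rigid end plate with no external load gives equal and opposite internal forces ±P in the two members. Since α_{cast iron} > α_{invar}, cooling drives the cast iron into tension and the invar into compression.
Setting the final lengths equal and cancelling L: (α₁ − α₂)ΔT = P/(A₁E₁) + P/(A₂E₂).
|α₁ − α₂|·ΔT = 8.6×10⁻⁶ × 59 = 0.0005074.
1/(A₁E₁) + 1/(A₂E₂) = 1/(1275×102×10³) + 1/(775×141×10³) = 1.684×10⁻⁸ N⁻¹.
So P = 0.0005074 / 1.684×10⁻⁸ = 30.13 kN.
σ_{cast iron} = P/A₁ = 30130/1275 = 23.63 MPa, tensile.

σ ≈ 23.6 MPa (tensile)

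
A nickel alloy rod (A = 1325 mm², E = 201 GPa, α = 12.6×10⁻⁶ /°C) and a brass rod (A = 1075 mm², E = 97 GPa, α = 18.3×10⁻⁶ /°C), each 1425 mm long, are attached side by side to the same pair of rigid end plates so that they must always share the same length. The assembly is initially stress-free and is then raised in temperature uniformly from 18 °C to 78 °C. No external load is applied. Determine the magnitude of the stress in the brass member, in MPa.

Equilibrium of a rigid end plate with no external load gives equal and opposite internal forces ±P in the two members. Since α_{brass} > α_{nickel alloy}, heating drives the brass into compression and the nickel alloy into tension.
Equating the net (thermal + elastic) strains gives |α₁ − α₂|·ΔT = P·[1/(A₁E₁) + 1/(A₂E₂)].
|α₁ − α₂|·ΔT = 5.7×10⁻⁶ × 60 = 0.000342.
1/(A₁E₁) + 1/(A₂E₂) = 1/(1325×201×10³) + 1/(1075×97×10³) = 1.334×10⁻⁸ N⁻¹.
P = 0.000342 / 1.334×10⁻⁸ = 25630 N = 25.63 kN.
σ_{brass} = P/A₂ = 25630/1075 = 23.84 MPa, compressive.

σ ≈ 23.8 MPa (compressive)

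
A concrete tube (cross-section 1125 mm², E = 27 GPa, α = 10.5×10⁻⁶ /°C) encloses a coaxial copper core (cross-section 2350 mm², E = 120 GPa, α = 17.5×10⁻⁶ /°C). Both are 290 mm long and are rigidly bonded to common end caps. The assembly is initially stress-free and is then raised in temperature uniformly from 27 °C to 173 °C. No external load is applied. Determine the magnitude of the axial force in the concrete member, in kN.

Equilibrium of a rigid end plate with no external load gives equal and opposite internal forces ±P in the two members. Since α_{copper} > α_{concrete}, heating drives the copper into compression and the concrete into tension.
Equating the net (thermal + elastic) strains gives |α₁ − α₂|·ΔT = P·[1/(A₁E₁) + 1/(A₂E₂)].
|α₁ − α₂|·ΔT = 7×10⁻⁶ × 146 = 0.001022.
1/(A₁E₁) + 1/(A₂E₂) = 1/(1125×27×10³) + 1/(2350×120×10³) = 3.647×10⁻⁸ N⁻¹.
P = 0.001022 / 3.647×10⁻⁸ = 28020 N = 28.02 kN.

P ≈ 28 kN (tensile in the concrete)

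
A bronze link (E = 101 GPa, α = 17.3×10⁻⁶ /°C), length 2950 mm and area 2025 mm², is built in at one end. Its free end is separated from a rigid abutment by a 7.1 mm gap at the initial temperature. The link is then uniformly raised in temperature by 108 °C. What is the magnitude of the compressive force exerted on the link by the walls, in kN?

P ≈ 0 kN

Unrestrained expansion: δ_free = αΔT L = 17.3×10⁻⁶ × 108 × 2950 = 5.512 mm.
Since δ_free = 5.51 mm is less than the 7.1 mm gap, the link never touches the wall. No axial force develops.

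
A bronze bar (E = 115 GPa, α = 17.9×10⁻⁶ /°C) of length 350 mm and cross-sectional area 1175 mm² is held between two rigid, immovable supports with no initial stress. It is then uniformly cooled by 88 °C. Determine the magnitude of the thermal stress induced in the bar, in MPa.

The supports are rigid, so the total axial strain is zero. The restrained thermal strain is ε = αΔT = 17.9×10⁻⁶ × 88 = 1575.2×10⁻⁶.
The stress required to suppress this strain is σ = Eε = 115×10³ × 1575.2×10⁻⁶ = 181.1 MPa, tensile since the bar is trying to contract.

σ ≈ 181 MPa (tensile)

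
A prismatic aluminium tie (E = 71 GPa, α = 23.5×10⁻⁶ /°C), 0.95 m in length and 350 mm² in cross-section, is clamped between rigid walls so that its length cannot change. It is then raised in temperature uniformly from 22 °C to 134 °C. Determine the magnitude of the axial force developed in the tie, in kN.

With zero net strain, σ = E·αΔT = 71 GPa × 23.5×10⁻⁶ × 112 = 186.9 MPa.
Axial force P = σA = 186.9 × 350 = 65410 N = 65.41 kN, compressive.

P ≈ 65.4 kN (compressive)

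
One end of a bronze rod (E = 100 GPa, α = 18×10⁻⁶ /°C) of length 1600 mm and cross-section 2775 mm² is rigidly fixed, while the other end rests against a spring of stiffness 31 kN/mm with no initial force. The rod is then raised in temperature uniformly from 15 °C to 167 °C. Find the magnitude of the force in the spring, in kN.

The unrestrained thermal change is αΔT L = 18×10⁻⁶ × 152 × 1600 = 4.378 mm.
With a force P in the spring, the elastic change of the rod is PL/(AE) and that of the spring is P/k; compatibility requires their sum to equal δ_free.
P [ L/(AE) + 1/k ] = δ_free → P [ 1600/(2775×100×10³) + 1/(31×10³) ] = 4.378.
P = 4.378 / 3.802×10⁻⁵ = 115100 N.

P ≈ 115 kN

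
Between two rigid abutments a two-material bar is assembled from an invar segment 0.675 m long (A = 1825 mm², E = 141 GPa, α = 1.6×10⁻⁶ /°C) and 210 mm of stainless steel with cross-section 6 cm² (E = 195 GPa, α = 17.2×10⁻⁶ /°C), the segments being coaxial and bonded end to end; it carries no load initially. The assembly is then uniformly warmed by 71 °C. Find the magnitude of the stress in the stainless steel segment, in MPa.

If the supports were absent, the total length change would be Σ αᵢΔT Lᵢ = 1.6×10⁻⁶×71×675 + 17.2×10⁻⁶×71×210 = 0.3331 mm.
The walls prevent any net length change, so an axial force P (same in every segment) develops. Compatibility: P · Σ Lᵢ/(AᵢEᵢ) = δ_free.
Σ Lᵢ/(AᵢEᵢ) = 675/(1825×141×10³) + 210/(600×195×10³) = 4.418×10⁻⁶ mm/N.
So P = 0.3331 / 4.418×10⁻⁶ = 75.4 kN, compressive.
σ_{stainless steel} = P / A = 75400 / 600 = 125.7 MPa.

σ ≈ 126 MPa (compressive)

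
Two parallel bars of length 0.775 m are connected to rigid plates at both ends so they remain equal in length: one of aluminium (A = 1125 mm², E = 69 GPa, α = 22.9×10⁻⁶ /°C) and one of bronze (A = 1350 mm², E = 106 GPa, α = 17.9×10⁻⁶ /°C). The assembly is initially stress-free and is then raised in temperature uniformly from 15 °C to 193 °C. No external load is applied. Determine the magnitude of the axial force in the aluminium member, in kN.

P ≈ 44.8 kN (compressive in the aluminium)

The aluminium has the larger α, so on heating it would change length more than the bronze if both were free. The rigid plates force a common final length, so the aluminium is put into compression and the bronze into tension, with equal and opposite forces P (no external load).
Setting the final lengths equal and cancelling L: (α₁ − α₂)ΔT = P/(A₁E₁) + P/(A₂E₂).
|α₁ − α₂|·ΔT = 5×10⁻⁶ × 178 = 0.00089.
1/(A₁E₁) + 1/(A₂E₂) = 1/(1125×69×10³) + 1/(1350×106×10³) = 1.987×10⁻⁸ N⁻¹.
So P = 0.00089 / 1.987×10⁻⁸ = 44.79 kN.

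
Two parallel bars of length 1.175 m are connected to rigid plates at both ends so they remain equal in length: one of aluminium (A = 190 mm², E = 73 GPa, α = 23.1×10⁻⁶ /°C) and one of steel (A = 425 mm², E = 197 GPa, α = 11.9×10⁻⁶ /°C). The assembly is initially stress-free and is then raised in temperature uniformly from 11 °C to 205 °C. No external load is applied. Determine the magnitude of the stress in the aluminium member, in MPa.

Both members must finish at the same length. With the larger α, the aluminium tends to over-expand; the plates restrain it, putting the aluminium in compression and the steel in tension. With no external load the two internal forces are equal and opposite, magnitude P.
Setting the final lengths equal and cancelling L: (α₁ − α₂)ΔT = P/(A₁E₁) + P/(A₂E₂).
|α₁ − α₂|·ΔT = 11.2×10⁻⁶ × 194 = 0.002173.
1/(A₁E₁) + 1/(A₂E₂) = 1/(190×73×10³) + 1/(425×197×10³) = 8.404×10⁻⁸ N⁻¹.
So P = 0.002173 / 8.404×10⁻⁸ = 25.85 kN.
σ_{aluminium} = P/A₁ = 25850/190 = 136.1 MPa, compressive.

σ ≈ 136 MPa (compressive)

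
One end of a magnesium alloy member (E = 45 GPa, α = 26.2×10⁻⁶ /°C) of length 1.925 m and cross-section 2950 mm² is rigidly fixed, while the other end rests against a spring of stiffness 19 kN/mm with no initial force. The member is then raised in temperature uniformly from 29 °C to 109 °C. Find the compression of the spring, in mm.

The unrestrained thermal change is αΔT L = 26.2×10⁻⁶ × 80 × 1925 = 4.035 mm.
With a force P in the spring, the elastic change of the member is PL/(AE) and that of the spring is P/k; compatibility requires their sum to equal δ_free.
So P = δ_free / [L/(AE) + 1/k] = 4.035 / [ 1925/(2950×45×10³) + 1/(19×10³) ].
P = 4.035 / 6.713×10⁻⁵ = 60100 N.
Spring compression = P/k = 60100/(19×10³) = 3.163 mm.

δ ≈ 3.16 mm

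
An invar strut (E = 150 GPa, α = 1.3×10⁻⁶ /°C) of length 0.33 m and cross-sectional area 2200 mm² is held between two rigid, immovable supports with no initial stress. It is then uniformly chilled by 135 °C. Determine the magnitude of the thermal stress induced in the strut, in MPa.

The supports are rigid, so the total axial strain is zero. The restrained thermal strain is ε = αΔT = 1.3×10⁻⁶ × 135 = 175.5×10⁻⁶.
The stress required to suppress this strain is σ = Eε = 150×10³ × 175.5×10⁻⁶ = 26.32 MPa, tensile since the strut is trying to contract.

σ ≈ 26.3 MPa (tensile)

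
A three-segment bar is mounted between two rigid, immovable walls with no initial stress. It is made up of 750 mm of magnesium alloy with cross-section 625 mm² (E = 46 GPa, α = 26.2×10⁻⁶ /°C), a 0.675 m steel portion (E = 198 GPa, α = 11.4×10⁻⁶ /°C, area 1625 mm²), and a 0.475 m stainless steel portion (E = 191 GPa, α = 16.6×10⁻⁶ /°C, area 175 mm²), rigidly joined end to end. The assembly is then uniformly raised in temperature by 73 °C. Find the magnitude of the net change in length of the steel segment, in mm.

If the supports were absent, the total length change would be Σ αᵢΔT Lᵢ = 26.2×10⁻⁶×73×750 + 11.4×10⁻⁶×73×675 + 16.6×10⁻⁶×73×475 = 2.572 mm.
The walls prevent any net length change, so an axial force P (same in every segment) develops. Compatibility: P · Σ Lᵢ/(AᵢEᵢ) = δ_free.
Σ Lᵢ/(AᵢEᵢ) = 750/(625×46×10³) + 675/(1625×198×10³) + 475/(175×191×10³) = 4.24×10⁻⁵ mm/N.
P = 2.572 / 4.24×10⁻⁵ = 60660 N = 60.66 kN, compressive.
For the steel segment, free thermal change = 11.4×10⁻⁶×73×675 = 0.5617 mm and elastic change from P = 60660×675/(1625×198×10³) = 0.1273 mm; these oppose, so the net change is 0.434 mm (segment lengthens).

|ΔL| ≈ 0.434 mm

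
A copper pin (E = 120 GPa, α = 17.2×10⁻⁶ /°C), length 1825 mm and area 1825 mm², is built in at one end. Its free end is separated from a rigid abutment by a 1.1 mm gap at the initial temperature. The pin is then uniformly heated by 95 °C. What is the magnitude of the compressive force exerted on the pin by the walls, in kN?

P ≈ 226 kN

If the wall were absent the pin would grow by αΔT L = 17.2×10⁻⁶ × 95 × 1825 = 2.982 mm.
The gap closes (δ_free > 1.1 mm) and the wall then resists a further 2.982 − 1.1 = 1.882 mm of expansion.
Compatibility: PL/(AE) = 1.882 mm, so σ = P/A = E × (1.882/1825) = 123.8 MPa.
P = σA = 123.8 × 1825 = 225.8 kN.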